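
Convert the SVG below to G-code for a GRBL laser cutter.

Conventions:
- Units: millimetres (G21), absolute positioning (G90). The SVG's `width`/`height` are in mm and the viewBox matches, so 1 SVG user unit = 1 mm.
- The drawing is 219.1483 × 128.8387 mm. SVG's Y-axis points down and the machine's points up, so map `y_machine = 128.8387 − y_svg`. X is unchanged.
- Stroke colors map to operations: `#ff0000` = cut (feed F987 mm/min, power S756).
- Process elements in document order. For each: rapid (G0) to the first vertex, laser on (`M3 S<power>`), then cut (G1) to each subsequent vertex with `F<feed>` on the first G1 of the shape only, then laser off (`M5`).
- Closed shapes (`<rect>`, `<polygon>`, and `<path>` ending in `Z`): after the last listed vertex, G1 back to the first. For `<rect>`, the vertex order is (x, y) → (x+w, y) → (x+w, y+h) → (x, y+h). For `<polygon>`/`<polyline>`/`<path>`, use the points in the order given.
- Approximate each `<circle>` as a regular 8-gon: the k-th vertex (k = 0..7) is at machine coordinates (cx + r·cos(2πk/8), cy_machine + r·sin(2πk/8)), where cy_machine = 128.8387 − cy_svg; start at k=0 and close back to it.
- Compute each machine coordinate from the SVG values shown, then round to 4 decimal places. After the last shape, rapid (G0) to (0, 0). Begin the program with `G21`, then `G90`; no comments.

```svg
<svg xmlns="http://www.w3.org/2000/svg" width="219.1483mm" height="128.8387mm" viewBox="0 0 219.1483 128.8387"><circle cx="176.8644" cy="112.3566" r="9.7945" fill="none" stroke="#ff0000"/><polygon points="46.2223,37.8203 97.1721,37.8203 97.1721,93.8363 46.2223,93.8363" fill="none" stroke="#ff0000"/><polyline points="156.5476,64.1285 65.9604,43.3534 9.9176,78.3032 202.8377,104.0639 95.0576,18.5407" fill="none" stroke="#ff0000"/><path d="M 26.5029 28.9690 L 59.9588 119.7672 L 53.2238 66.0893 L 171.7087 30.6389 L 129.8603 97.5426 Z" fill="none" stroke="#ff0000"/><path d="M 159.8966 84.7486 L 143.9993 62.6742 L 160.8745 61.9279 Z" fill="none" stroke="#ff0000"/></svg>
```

viewBox `0 0 219.1483 128.8387` with mm width/height → 1 unit = 1 mm. Flip: y_m = 128.8387 − y_svg.

**Shape 1** — `<circle>` circle, stroke `#ff0000` → cut (S756, F987). Machine vertices: (186.6589,16.4821) → (183.7902,23.4079) → (176.8644,26.2766) → (169.9386,23.4079) → (167.0699,16.4821) → (169.9386,9.5563) → (176.8644,6.6876) → (183.7902,9.5563) → (186.6589,16.4821). Closed: final G1 returns to the first vertex.

**Shape 2** — `<polygon>` rectangle, stroke `#ff0000` → cut (S756, F987). Machine vertices: (46.2223,91.0184) → (97.1721,91.0184) → (97.1721,35.0024) → (46.2223,35.0024) → (46.2223,91.0184). Closed: final G1 returns to the first vertex.

**Shape 3** — `<polyline>` open polyline, stroke `#ff0000` → cut (S756, F987). Machine vertices: (156.5476,64.7102) → (65.9604,85.4853) → (9.9176,50.5355) → (202.8377,24.7748) → (95.0576,110.2980). Open path.

**Shape 4** — `<path>` closed polygon, stroke `#ff0000` → cut (S756, F987). Machine vertices: (26.5029,99.8697) → (59.9588,9.0715) → (53.2238,62.7494) → (171.7087,98.1998) → (129.8603,31.2961) → (26.5029,99.8697). Closed: final G1 returns to the first vertex.

**Shape 5** — `<path>` closed polygon, stroke `#ff0000` → cut (S756, F987). Machine vertices: (159.8966,44.0901) → (143.9993,66.1645) → (160.8745,66.9108) → (159.8966,44.0901). Closed: final G1 returns to the first vertex.

G21
G90
G0 X186.6589 Y16.4821
M3 S756
G1 X183.7902 Y23.4079 F987
G1 X176.8644 Y26.2766
G1 X169.9386 Y23.4079
G1 X167.0699 Y16.4821
G1 X169.9386 Y9.5563
G1 X176.8644 Y6.6876
G1 X183.7902 Y9.5563
G1 X186.6589 Y16.4821
M5
G0 X46.2223 Y91.0184
M3 S756
G1 X97.1721 Y91.0184 F987
G1 X97.1721 Y35.0024
G1 X46.2223 Y35.0024
G1 X46.2223 Y91.0184
M5
G0 X156.5476 Y64.7102
M3 S756
G1 X65.9604 Y85.4853 F987
G1 X9.9176 Y50.5355
G1 X202.8377 Y24.7748
G1 X95.0576 Y110.2980
M5
G0 X26.5029 Y99.8697
M3 S756
G1 X59.9588 Y9.0715 F987
G1 X53.2238 Y62.7494
G1 X171.7087 Y98.1998
G1 X129.8603 Y31.2961
G1 X26.5029 Y99.8697
M5
G0 X159.8966 Y44.0901
M3 S756
G1 X143.9993 Y66.1645 F987
G1 X160.8745 Y66.9108
G1 X159.8966 Y44.0901
M5
G0 X0.0000 Y0.0000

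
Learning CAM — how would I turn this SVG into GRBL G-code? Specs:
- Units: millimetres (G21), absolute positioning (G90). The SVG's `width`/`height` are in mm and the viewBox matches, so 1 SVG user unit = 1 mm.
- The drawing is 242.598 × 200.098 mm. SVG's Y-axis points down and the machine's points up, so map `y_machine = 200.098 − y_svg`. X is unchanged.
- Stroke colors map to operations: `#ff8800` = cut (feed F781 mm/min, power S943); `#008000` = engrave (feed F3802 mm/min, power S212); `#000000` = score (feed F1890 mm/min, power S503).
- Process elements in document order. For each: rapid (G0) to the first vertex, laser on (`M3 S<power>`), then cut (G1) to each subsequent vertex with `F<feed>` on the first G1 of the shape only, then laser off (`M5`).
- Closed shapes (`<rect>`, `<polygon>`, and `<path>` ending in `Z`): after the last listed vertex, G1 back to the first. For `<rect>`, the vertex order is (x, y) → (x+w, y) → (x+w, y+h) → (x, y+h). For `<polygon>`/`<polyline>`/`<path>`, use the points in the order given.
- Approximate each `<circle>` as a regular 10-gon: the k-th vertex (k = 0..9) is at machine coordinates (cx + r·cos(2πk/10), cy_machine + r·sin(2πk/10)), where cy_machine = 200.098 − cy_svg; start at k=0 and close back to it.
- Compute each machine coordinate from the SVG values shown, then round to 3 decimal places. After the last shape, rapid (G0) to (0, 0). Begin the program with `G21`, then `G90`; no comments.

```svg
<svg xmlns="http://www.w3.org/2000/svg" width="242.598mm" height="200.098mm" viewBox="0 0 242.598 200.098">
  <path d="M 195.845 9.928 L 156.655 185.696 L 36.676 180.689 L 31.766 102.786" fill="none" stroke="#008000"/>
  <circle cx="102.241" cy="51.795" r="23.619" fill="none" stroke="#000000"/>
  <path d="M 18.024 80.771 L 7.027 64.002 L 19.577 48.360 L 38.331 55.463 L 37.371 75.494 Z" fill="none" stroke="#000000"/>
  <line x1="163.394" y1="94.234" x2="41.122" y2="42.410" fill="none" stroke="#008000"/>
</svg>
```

G21
G90
G0 X195.845 Y190.170
M3 S212
G1 X156.655 Y14.402 F3802
G1 X36.676 Y19.409
G1 X31.766 Y97.312
M5
G0 X125.860 Y148.303
M3 S503
G1 X121.349 Y162.186 F1890
G1 X109.540 Y170.766
G1 X94.942 Y170.766
G1 X83.133 Y162.186
G1 X78.622 Y148.303
G1 X83.133 Y134.420
G1 X94.942 Y125.840
G1 X109.540 Y125.840
G1 X121.349 Y134.420
G1 X125.860 Y148.303
M5
G0 X18.024 Y119.327
M3 S503
G1 X7.027 Y136.096 F1890
G1 X19.577 Y151.738
G1 X38.331 Y144.635
G1 X37.371 Y124.604
G1 X18.024 Y119.327
M5
G0 X163.394 Y105.864
M3 S212
G1 X41.122 Y157.688 F3802
M5
G0 X0.000 Y0.000

1 u = 1 mm; y_m = 200.098 − y.

[1] `<path>` open polyline, #008000→engrave S212 F3802: (195.845,190.170) → (156.655,14.402) → (36.676,19.409) → (31.766,97.312)

[2] `<circle>` circle, #000000→score S503 F1890: (125.860,148.303) → (121.349,162.186) → (109.540,170.766) → (94.942,170.766) → (83.133,162.186) → (78.622,148.303) → (83.133,134.420) → (94.942,125.840) → (109.540,125.840) → (121.349,134.420) → (125.860,148.303) (closed)

[3] `<path>` regular polygon, #000000→score S503 F1890: (18.024,119.327) → (7.027,136.096) → (19.577,151.738) → (38.331,144.635) → (37.371,124.604) → (18.024,119.327) (closed)

[4] `<line>` line segment, #008000→engrave S212 F3802: (163.394,105.864) → (41.122,157.688)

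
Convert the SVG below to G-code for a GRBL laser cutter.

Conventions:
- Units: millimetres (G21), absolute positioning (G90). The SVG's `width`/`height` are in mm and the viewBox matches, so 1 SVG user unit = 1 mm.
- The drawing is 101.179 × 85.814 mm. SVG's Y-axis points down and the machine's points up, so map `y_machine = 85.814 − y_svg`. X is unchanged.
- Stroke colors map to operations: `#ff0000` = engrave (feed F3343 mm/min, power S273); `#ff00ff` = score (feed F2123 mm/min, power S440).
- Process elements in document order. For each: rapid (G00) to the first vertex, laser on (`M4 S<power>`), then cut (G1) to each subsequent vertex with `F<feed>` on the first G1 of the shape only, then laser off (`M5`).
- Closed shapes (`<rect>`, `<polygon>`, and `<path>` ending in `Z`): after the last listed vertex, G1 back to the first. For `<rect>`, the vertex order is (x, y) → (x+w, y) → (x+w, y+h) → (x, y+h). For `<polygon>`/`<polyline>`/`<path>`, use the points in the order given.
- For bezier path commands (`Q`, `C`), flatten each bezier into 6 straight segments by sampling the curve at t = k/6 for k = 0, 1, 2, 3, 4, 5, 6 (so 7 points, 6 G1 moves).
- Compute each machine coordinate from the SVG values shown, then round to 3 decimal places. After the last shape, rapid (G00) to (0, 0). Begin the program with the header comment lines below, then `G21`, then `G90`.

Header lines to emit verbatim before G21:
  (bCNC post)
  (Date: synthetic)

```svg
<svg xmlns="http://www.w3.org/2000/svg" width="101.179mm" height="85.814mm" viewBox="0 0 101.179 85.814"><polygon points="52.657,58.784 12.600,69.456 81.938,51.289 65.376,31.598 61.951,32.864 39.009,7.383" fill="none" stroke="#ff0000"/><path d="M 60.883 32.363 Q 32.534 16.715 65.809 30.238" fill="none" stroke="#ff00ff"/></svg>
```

(bCNC post)
(Date: synthetic)
G21
G90
G00 X52.657 Y27.030
M4 S273
G1 X12.600 Y16.358 F3343
G1 X81.938 Y34.525
G1 X65.376 Y54.216
G1 X61.951 Y52.950
G1 X39.009 Y78.431
G1 X52.657 Y27.030
M5
G00 X60.883 Y53.451
M4 S440
G1 X53.145 Y57.857 F2123
G1 X48.831 Y60.642
G1 X47.940 Y61.806
G1 X50.473 Y61.350
G1 X56.429 Y59.273
G1 X65.809 Y55.576
M5
G00 X0.000 Y0.000

Since the viewBox matches the mm dimensions, user units are millimetres directly. The only transform is the Y-flip y_m = 85.814 − y_svg.

Shape 1 is a closed polygon drawn with `<polygon>`. Its stroke #ff0000 means engrave at S273, F3343. After flipping Y the toolpath is (52.657,27.030) → (12.600,16.358) → (81.938,34.525) → (65.376,54.216) → (61.951,52.950) → (39.009,78.431) → (52.657,27.030), returning to the start.

Shape 2 is a quadratic bezier drawn with `<path>`. Its stroke #ff00ff means score at S440, F2123. After flipping Y the toolpath is (60.883,53.451) → (53.145,57.857) → (48.831,60.642) → (47.940,61.806) → (50.473,61.350) → (56.429,59.273) → (65.809,55.576).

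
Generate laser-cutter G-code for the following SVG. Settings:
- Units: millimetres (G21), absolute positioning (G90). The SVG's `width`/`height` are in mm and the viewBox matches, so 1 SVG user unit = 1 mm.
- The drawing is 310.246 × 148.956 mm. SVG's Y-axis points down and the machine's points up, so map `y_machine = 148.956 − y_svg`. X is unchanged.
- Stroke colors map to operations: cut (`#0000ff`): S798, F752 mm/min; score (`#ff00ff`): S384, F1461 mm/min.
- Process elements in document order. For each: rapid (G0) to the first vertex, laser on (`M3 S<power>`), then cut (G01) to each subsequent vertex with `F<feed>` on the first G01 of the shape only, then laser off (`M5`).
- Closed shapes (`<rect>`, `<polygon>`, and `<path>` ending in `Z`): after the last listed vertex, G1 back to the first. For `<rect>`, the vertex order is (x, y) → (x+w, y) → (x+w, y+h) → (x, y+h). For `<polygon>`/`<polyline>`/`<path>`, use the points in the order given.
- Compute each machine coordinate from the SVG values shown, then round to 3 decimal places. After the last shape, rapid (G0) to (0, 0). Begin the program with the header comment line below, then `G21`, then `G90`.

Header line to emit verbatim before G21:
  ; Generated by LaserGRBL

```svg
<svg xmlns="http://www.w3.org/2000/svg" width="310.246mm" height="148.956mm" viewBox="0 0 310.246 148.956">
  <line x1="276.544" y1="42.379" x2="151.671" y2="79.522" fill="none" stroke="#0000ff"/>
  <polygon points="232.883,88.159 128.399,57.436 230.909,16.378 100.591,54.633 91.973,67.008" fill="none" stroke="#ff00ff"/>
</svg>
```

; Generated by LaserGRBL
G21
G90
G0 X276.544 Y106.577
M3 S798
G01 X151.671 Y69.434 F752
M5
G0 X232.883 Y60.797
M3 S384
G01 X128.399 Y91.520 F1461
G01 X230.909 Y132.578
G01 X100.591 Y94.323
G01 X91.973 Y81.948
G01 X232.883 Y60.797
M5
G0 X0.000 Y0.000

viewBox `0 0 310.246 148.956` with mm width/height → 1 unit = 1 mm. Flip: y_m = 148.956 − y_svg.

**Shape 1** — `<line>` line segment, stroke `#0000ff` → cut (S798, F752). Machine vertices: (276.544,106.577) → (151.671,69.434). Open path.

**Shape 2** — `<polygon>` closed polygon, stroke `#ff00ff` → score (S384, F1461). Machine vertices: (232.883,60.797) → (128.399,91.520) → (230.909,132.578) → (100.591,94.323) → (91.973,81.948) → (232.883,60.797). Closed: final G1 returns to the first vertex.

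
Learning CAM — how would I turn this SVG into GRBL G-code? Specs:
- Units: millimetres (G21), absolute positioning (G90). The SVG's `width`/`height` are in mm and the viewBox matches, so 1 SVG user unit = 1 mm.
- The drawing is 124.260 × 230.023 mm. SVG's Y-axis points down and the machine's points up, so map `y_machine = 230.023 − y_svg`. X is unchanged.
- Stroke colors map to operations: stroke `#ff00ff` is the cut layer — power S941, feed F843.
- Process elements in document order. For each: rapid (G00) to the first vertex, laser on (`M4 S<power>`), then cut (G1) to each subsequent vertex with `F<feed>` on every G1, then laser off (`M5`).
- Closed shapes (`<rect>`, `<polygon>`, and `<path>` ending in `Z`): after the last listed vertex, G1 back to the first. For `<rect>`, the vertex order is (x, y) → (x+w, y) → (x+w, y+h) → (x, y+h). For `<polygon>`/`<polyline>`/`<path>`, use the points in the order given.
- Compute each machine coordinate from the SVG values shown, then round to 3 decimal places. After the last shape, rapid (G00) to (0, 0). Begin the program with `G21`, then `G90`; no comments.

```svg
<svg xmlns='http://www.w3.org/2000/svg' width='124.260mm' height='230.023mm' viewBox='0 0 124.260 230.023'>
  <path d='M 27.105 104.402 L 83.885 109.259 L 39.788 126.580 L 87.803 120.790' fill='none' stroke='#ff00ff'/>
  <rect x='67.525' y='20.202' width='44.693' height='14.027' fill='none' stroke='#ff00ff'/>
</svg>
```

1 u = 1 mm; y_m = 230.023 − y.

[1] `<path>` open polyline, #ff00ff→cut S941 F843: (27.105,125.621) → (83.885,120.764) → (39.788,103.443) → (87.803,109.233)

[2] `<rect>` rectangle, #ff00ff→cut S941 F843: (67.525,209.821) → (112.218,209.821) → (112.218,195.794) → (67.525,195.794) → (67.525,209.821) (closed)

G21
G90
G00 X27.105 Y125.621
M4 S941
G1 X83.885 Y120.764 F843
G1 X39.788 Y103.443 F843
G1 X87.803 Y109.233 F843
M5
G00 X67.525 Y209.821
M4 S941
G1 X112.218 Y209.821 F843
G1 X112.218 Y195.794 F843
G1 X67.525 Y195.794 F843
G1 X67.525 Y209.821 F843
M5
G00 X0.000 Y0.000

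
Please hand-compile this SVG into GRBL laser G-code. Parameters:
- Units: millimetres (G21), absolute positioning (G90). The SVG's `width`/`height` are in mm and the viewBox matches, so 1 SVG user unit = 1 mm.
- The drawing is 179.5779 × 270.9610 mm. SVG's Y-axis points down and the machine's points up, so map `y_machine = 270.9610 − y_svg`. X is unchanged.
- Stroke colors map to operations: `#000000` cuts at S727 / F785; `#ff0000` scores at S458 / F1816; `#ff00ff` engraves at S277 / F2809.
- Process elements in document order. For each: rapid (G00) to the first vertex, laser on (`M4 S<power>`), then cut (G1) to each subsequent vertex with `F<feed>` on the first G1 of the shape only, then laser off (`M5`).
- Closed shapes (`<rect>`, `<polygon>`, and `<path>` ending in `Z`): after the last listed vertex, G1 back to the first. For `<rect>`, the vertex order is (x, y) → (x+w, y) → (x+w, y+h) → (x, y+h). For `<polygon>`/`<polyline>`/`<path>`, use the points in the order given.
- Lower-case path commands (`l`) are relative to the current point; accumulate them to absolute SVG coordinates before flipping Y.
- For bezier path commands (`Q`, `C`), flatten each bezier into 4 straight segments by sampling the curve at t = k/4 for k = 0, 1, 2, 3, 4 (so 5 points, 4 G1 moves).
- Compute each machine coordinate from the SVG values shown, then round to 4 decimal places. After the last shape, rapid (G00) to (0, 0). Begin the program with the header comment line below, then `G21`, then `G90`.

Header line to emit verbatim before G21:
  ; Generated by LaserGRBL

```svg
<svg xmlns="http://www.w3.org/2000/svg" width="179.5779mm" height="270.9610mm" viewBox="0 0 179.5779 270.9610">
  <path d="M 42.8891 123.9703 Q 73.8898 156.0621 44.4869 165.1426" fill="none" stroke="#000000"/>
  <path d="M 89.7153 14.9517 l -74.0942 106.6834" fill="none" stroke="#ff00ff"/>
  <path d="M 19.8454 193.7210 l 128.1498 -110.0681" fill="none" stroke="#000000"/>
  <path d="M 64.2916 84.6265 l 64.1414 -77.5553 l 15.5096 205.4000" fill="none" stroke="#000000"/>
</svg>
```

; Generated by LaserGRBL
G21
G90
G00 X42.8891 Y146.9907
M4 S727
G1 X54.6142 Y132.3830 F785
G1 X58.7889 Y120.6517
G1 X55.4131 Y111.7969
G1 X44.4869 Y105.8184
M5
G00 X89.7153 Y256.0093
M4 S277
G1 X15.6211 Y149.3259 F2809
M5
G00 X19.8454 Y77.2400
M4 S727
G1 X147.9952 Y187.3081 F785
M5
G00 X64.2916 Y186.3345
M4 S727
G1 X128.4330 Y263.8898 F785
G1 X143.9426 Y58.4898
M5
G00 X0.0000 Y0.0000

1 u = 1 mm; y_m = 270.9610 − y.

[1] `<path>` quadratic bezier, #000000→cut S727 F785: (42.8891,146.9907) → (54.6142,132.3830) → (58.7889,120.6517) → (55.4131,111.7969) → (44.4869,105.8184)

[2] `<path>` line segment, #ff00ff→engrave S277 F2809: (89.7153,256.0093) → (15.6211,149.3259)

[3] `<path>` line segment, #000000→cut S727 F785: (19.8454,77.2400) → (147.9952,187.3081)

[4] `<path>` open polyline, #000000→cut S727 F785: (64.2916,186.3345) → (128.4330,263.8898) → (143.9426,58.4898)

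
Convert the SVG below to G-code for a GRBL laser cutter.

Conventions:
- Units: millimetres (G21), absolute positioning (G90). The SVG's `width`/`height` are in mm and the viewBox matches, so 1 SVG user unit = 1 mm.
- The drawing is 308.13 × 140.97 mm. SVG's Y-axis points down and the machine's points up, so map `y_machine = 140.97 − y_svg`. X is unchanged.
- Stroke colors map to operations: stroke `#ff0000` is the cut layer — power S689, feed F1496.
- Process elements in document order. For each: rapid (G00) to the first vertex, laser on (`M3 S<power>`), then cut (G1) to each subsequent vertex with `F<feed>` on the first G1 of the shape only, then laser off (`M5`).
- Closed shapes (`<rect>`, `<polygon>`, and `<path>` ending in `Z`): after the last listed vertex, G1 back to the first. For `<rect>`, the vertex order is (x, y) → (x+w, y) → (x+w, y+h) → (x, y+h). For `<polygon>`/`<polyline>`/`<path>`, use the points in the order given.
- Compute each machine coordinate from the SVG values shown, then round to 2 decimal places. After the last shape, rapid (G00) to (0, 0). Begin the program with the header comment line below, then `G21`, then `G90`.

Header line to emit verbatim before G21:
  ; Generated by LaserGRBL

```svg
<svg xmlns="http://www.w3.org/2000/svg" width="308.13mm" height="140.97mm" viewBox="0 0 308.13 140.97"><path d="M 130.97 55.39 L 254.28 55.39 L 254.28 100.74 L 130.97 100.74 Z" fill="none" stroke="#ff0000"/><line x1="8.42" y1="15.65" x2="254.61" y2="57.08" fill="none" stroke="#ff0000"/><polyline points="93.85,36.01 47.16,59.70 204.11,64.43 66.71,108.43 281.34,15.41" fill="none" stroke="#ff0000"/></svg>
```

1 u = 1 mm; y_m = 140.97 − y.

[1] `<path>` rectangle, #ff0000→cut S689 F1496: (130.97,85.58) → (254.28,85.58) → (254.28,40.23) → (130.97,40.23) → (130.97,85.58) (closed)

[2] `<line>` line segment, #ff0000→cut S689 F1496: (8.42,125.32) → (254.61,83.89)

[3] `<polyline>` open polyline, #ff0000→cut S689 F1496: (93.85,104.96) → (47.16,81.27) → (204.11,76.54) → (66.71,32.54) → (281.34,125.56)

; Generated by LaserGRBL
G21
G90
G00 X130.97 Y85.58
M3 S689
G1 X254.28 Y85.58 F1496
G1 X254.28 Y40.23
G1 X130.97 Y40.23
G1 X130.97 Y85.58
M5
G00 X8.42 Y125.32
M3 S689
G1 X254.61 Y83.89 F1496
M5
G00 X93.85 Y104.96
M3 S689
G1 X47.16 Y81.27 F1496
G1 X204.11 Y76.54
G1 X66.71 Y32.54
G1 X281.34 Y125.56
M5
G00 X0.00 Y0.00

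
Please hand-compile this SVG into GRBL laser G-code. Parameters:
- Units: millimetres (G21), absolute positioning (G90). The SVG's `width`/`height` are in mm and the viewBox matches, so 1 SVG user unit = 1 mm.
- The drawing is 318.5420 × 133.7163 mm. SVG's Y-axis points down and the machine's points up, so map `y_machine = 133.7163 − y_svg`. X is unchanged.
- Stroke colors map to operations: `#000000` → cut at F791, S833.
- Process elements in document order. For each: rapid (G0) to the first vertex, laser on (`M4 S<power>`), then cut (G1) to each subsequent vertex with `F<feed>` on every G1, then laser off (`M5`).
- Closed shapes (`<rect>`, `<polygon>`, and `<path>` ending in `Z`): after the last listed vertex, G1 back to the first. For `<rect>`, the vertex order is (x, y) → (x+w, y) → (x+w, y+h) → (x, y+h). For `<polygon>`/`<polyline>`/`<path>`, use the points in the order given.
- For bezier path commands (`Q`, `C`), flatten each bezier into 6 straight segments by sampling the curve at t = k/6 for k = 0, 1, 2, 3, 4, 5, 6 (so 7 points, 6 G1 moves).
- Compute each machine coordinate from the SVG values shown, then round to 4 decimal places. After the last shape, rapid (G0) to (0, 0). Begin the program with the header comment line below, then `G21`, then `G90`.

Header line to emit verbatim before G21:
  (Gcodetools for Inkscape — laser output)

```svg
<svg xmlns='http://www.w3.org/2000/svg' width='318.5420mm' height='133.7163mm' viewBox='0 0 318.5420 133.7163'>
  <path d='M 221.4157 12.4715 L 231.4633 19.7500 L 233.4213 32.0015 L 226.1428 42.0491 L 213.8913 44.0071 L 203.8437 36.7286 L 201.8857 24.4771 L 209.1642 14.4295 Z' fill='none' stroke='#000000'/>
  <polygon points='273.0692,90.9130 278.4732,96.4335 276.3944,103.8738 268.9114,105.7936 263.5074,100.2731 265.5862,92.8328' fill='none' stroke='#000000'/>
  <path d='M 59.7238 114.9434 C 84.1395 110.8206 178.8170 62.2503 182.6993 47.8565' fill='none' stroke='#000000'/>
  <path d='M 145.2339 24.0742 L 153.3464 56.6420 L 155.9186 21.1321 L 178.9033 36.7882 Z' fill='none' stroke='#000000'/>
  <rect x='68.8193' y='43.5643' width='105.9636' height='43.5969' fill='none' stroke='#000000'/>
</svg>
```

1 u = 1 mm; y_m = 133.7163 − y.

[1] `<path>` regular polygon, #000000→cut S833 F791: (221.4157,121.2448) → (231.4633,113.9663) → (233.4213,101.7148) → (226.1428,91.6672) → (213.8913,89.7092) → (203.8437,96.9877) → (201.8857,109.2392) → (209.1642,119.2868) → (221.4157,121.2448) (closed)

[2] `<polygon>` regular polygon, #000000→cut S833 F791: (273.0692,42.8033) → (278.4732,37.2828) → (276.3944,29.8425) → (268.9114,27.9227) → (263.5074,33.4432) → (265.5862,40.8835) → (273.0692,42.8033) (closed)

[3] `<path>` cubic bezier, #000000→cut S833 F791: (59.7238,18.7729) → (77.0412,24.1743) → (101.5950,34.7995) → (128.9116,48.4647) → (154.5170,62.9858) → (173.9375,76.1789) → (182.6993,85.8598)

[4] `<path>` closed polygon, #000000→cut S833 F791: (145.2339,109.6421) → (153.3464,77.0743) → (155.9186,112.5842) → (178.9033,96.9281) → (145.2339,109.6421) (closed)

[5] `<rect>` rectangle, #000000→cut S833 F791: (68.8193,90.1520) → (174.7829,90.1520) → (174.7829,46.5551) → (68.8193,46.5551) → (68.8193,90.1520) (closed)

(Gcodetools for Inkscape — laser output)
G21
G90
G0 X221.4157 Y121.2448
M4 S833
G1 X231.4633 Y113.9663 F791
G1 X233.4213 Y101.7148 F791
G1 X226.1428 Y91.6672 F791
G1 X213.8913 Y89.7092 F791
G1 X203.8437 Y96.9877 F791
G1 X201.8857 Y109.2392 F791
G1 X209.1642 Y119.2868 F791
G1 X221.4157 Y121.2448 F791
M5
G0 X273.0692 Y42.8033
M4 S833
G1 X278.4732 Y37.2828 F791
G1 X276.3944 Y29.8425 F791
G1 X268.9114 Y27.9227 F791
G1 X263.5074 Y33.4432 F791
G1 X265.5862 Y40.8835 F791
G1 X273.0692 Y42.8033 F791
M5
G0 X59.7238 Y18.7729
M4 S833
G1 X77.0412 Y24.1743 F791
G1 X101.5950 Y34.7995 F791
G1 X128.9116 Y48.4647 F791
G1 X154.5170 Y62.9858 F791
G1 X173.9375 Y76.1789 F791
G1 X182.6993 Y85.8598 F791
M5
G0 X145.2339 Y109.6421
M4 S833
G1 X153.3464 Y77.0743 F791
G1 X155.9186 Y112.5842 F791
G1 X178.9033 Y96.9281 F791
G1 X145.2339 Y109.6421 F791
M5
G0 X68.8193 Y90.1520
M4 S833
G1 X174.7829 Y90.1520 F791
G1 X174.7829 Y46.5551 F791
G1 X68.8193 Y46.5551 F791
G1 X68.8193 Y90.1520 F791
M5
G0 X0.0000 Y0.0000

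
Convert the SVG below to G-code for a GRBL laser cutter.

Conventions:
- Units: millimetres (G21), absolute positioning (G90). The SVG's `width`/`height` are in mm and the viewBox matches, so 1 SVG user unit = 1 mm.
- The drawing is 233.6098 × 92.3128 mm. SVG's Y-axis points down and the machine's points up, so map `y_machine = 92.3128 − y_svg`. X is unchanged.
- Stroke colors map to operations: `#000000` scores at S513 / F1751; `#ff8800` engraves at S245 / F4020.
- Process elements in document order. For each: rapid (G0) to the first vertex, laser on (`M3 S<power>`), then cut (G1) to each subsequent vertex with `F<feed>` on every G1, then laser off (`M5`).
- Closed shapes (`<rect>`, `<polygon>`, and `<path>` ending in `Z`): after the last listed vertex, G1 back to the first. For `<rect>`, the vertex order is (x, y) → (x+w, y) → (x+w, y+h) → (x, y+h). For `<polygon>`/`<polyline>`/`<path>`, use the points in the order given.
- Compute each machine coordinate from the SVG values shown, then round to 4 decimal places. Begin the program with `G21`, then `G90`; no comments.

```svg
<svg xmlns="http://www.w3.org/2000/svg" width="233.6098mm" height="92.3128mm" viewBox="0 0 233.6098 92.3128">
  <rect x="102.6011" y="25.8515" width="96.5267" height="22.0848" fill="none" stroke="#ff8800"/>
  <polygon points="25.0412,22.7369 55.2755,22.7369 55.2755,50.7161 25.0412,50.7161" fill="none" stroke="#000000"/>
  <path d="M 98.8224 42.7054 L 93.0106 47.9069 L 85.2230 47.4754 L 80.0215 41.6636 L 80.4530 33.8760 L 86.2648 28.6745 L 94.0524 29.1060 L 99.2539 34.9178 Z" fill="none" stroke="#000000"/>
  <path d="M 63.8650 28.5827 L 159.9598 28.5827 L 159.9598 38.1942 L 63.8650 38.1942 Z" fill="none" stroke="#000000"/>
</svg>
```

viewBox `0 0 233.6098 92.3128` with mm width/height → 1 unit = 1 mm. Flip: y_m = 92.3128 − y_svg.

**Shape 1** — `<rect>` rectangle, stroke `#ff8800` → engrave (S245, F4020). Machine vertices: (102.6011,66.4613) → (199.1278,66.4613) → (199.1278,44.3765) → (102.6011,44.3765) → (102.6011,66.4613). Closed: final G1 returns to the first vertex.

**Shape 2** — `<polygon>` rectangle, stroke `#000000` → score (S513, F1751). Machine vertices: (25.0412,69.5759) → (55.2755,69.5759) → (55.2755,41.5967) → (25.0412,41.5967) → (25.0412,69.5759). Closed: final G1 returns to the first vertex.

**Shape 3** — `<path>` regular polygon, stroke `#000000` → score (S513, F1751). Machine vertices: (98.8224,49.6074) → (93.0106,44.4059) → (85.2230,44.8374) → (80.0215,50.6492) → (80.4530,58.4368) → (86.2648,63.6383) → (94.0524,63.2068) → (99.2539,57.3950) → (98.8224,49.6074). Closed: final G1 returns to the first vertex.

**Shape 4** — `<path>` rectangle, stroke `#000000` → score (S513, F1751). Machine vertices: (63.8650,63.7301) → (159.9598,63.7301) → (159.9598,54.1186) → (63.8650,54.1186) → (63.8650,63.7301). Closed: final G1 returns to the first vertex.

G21
G90
G0 X102.6011 Y66.4613
M3 S245
G1 X199.1278 Y66.4613 F4020
G1 X199.1278 Y44.3765 F4020
G1 X102.6011 Y44.3765 F4020
G1 X102.6011 Y66.4613 F4020
M5
G0 X25.0412 Y69.5759
M3 S513
G1 X55.2755 Y69.5759 F1751
G1 X55.2755 Y41.5967 F1751
G1 X25.0412 Y41.5967 F1751
G1 X25.0412 Y69.5759 F1751
M5
G0 X98.8224 Y49.6074
M3 S513
G1 X93.0106 Y44.4059 F1751
G1 X85.2230 Y44.8374 F1751
G1 X80.0215 Y50.6492 F1751
G1 X80.4530 Y58.4368 F1751
G1 X86.2648 Y63.6383 F1751
G1 X94.0524 Y63.2068 F1751
G1 X99.2539 Y57.3950 F1751
G1 X98.8224 Y49.6074 F1751
M5
G0 X63.8650 Y63.7301
M3 S513
G1 X159.9598 Y63.7301 F1751
G1 X159.9598 Y54.1186 F1751
G1 X63.8650 Y54.1186 F1751
G1 X63.8650 Y63.7301 F1751
M5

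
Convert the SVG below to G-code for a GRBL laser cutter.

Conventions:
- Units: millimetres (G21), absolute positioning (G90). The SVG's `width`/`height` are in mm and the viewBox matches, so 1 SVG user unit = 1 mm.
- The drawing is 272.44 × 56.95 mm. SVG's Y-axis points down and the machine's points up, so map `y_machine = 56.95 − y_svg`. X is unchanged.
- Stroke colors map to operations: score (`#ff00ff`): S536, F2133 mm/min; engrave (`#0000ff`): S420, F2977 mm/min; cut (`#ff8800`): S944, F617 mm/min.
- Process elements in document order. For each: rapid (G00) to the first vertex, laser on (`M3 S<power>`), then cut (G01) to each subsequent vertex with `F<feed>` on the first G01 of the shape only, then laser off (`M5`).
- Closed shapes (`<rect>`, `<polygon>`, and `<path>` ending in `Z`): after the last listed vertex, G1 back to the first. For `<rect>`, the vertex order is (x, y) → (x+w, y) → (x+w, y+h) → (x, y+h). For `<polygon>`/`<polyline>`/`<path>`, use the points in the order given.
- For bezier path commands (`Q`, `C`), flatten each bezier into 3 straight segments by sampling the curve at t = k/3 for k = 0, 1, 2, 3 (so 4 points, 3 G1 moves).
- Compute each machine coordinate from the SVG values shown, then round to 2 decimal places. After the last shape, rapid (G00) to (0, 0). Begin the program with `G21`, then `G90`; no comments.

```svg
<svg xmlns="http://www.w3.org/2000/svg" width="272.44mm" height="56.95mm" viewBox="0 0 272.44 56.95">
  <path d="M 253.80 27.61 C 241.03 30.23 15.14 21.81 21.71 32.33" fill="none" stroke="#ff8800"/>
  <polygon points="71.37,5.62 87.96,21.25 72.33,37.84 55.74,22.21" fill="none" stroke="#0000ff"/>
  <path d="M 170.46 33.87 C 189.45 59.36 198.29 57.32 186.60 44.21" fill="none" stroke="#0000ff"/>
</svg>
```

G21
G90
G00 X253.80 Y29.34
M3 S944
G01 X186.49 Y29.29 F617
G01 X76.12 Y29.94
G01 X21.71 Y24.62
M5
G00 X71.37 Y51.33
M3 S420
G01 X87.96 Y35.70 F2977
G01 X72.33 Y19.11
G01 X55.74 Y34.74
G01 X71.37 Y51.33
M5
G00 X170.46 Y23.08
M3 S420
G01 X185.68 Y6.16 F2977
G01 X191.83 Y3.93
G01 X186.60 Y12.74
M5
G00 X0.00 Y0.00

viewBox `0 0 272.44 56.95` with mm width/height → 1 unit = 1 mm. Flip: y_m = 56.95 − y_svg.

**Shape 1** — `<path>` cubic bezier, stroke `#ff8800` → cut (S944, F617). Control points (SVG): P0=(253.80,27.61), P1=(241.03,30.23), P2=(15.14,21.81), P3=(21.71,32.33); sampled at t=k/3. Machine vertices: (253.80,29.34) → (186.49,29.29) → (76.12,29.94) → (21.71,24.62). Open path.

**Shape 2** — `<polygon>` regular polygon, stroke `#0000ff` → engrave (S420, F2977). Machine vertices: (71.37,51.33) → (87.96,35.70) → (72.33,19.11) → (55.74,34.74) → (71.37,51.33). Closed: final G1 returns to the first vertex.

**Shape 3** — `<path>` cubic bezier, stroke `#0000ff` → engrave (S420, F2977). Control points (SVG): P0=(170.46,33.87), P1=(189.45,59.36), P2=(198.29,57.32), P3=(186.60,44.21); sampled at t=k/3. Machine vertices: (170.46,23.08) → (185.68,6.16) → (191.83,3.93) → (186.60,12.74). Open path.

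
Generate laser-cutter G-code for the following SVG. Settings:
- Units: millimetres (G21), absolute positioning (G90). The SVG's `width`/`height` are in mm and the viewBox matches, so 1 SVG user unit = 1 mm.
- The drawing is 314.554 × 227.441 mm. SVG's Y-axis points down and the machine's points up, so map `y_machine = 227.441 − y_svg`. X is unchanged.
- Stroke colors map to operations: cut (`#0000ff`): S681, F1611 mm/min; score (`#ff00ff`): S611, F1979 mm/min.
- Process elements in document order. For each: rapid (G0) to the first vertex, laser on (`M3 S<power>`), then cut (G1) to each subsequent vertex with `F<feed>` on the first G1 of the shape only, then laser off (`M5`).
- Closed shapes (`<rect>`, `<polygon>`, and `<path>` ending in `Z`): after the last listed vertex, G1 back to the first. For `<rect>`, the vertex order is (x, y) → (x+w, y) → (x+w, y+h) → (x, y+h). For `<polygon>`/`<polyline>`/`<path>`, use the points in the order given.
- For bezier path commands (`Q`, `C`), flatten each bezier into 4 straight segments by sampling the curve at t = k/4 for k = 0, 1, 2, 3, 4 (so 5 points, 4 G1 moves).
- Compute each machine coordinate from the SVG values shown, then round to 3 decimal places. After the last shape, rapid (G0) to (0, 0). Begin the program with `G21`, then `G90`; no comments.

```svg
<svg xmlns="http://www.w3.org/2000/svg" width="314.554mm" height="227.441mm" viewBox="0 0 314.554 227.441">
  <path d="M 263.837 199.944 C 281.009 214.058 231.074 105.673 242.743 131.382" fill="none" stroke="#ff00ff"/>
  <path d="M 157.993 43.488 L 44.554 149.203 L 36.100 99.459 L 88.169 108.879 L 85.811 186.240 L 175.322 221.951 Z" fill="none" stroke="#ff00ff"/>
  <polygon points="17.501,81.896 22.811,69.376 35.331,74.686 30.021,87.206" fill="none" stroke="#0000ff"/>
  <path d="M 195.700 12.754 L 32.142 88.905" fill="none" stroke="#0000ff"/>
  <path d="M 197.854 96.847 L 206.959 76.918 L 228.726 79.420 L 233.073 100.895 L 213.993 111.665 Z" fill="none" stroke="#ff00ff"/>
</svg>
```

viewBox `0 0 314.554 227.441` with mm width/height → 1 unit = 1 mm. Flip: y_m = 227.441 − y_svg.

**Shape 1** — `<path>` cubic bezier, stroke `#ff00ff` → score (S611, F1979). Control points (SVG): P0=(263.837,199.944), P1=(281.009,214.058), P2=(231.074,105.673), P3=(242.743,131.382); sampled at t=k/4. Machine vertices: (263.837,27.497) → (266.145,35.871) → (255.354,66.126) → (243.531,94.207) → (242.743,96.059). Open path.

**Shape 2** — `<path>` closed polygon, stroke `#ff00ff` → score (S611, F1979). Machine vertices: (157.993,183.953) → (44.554,78.238) → (36.100,127.982) → (88.169,118.562) → (85.811,41.201) → (175.322,5.490) → (157.993,183.953). Closed: final G1 returns to the first vertex.

**Shape 3** — `<polygon>` regular polygon, stroke `#0000ff` → cut (S681, F1611). Machine vertices: (17.501,145.545) → (22.811,158.065) → (35.331,152.755) → (30.021,140.235) → (17.501,145.545). Closed: final G1 returns to the first vertex.

**Shape 4** — `<path>` line segment, stroke `#0000ff` → cut (S681, F1611). Machine vertices: (195.700,214.687) → (32.142,138.536). Open path.

**Shape 5** — `<path>` regular polygon, stroke `#ff00ff` → score (S611, F1979). Machine vertices: (197.854,130.594) → (206.959,150.523) → (228.726,148.021) → (233.073,126.546) → (213.993,115.776) → (197.854,130.594). Closed: final G1 returns to the first vertex.

G21
G90
G0 X263.837 Y27.497
M3 S611
G1 X266.145 Y35.871 F1979
G1 X255.354 Y66.126
G1 X243.531 Y94.207
G1 X242.743 Y96.059
M5
G0 X157.993 Y183.953
M3 S611
G1 X44.554 Y78.238 F1979
G1 X36.100 Y127.982
G1 X88.169 Y118.562
G1 X85.811 Y41.201
G1 X175.322 Y5.490
G1 X157.993 Y183.953
M5
G0 X17.501 Y145.545
M3 S681
G1 X22.811 Y158.065 F1611
G1 X35.331 Y152.755
G1 X30.021 Y140.235
G1 X17.501 Y145.545
M5
G0 X195.700 Y214.687
M3 S681
G1 X32.142 Y138.536 F1611
M5
G0 X197.854 Y130.594
M3 S611
G1 X206.959 Y150.523 F1979
G1 X228.726 Y148.021
G1 X233.073 Y126.546
G1 X213.993 Y115.776
G1 X197.854 Y130.594
M5
G0 X0.000 Y0.000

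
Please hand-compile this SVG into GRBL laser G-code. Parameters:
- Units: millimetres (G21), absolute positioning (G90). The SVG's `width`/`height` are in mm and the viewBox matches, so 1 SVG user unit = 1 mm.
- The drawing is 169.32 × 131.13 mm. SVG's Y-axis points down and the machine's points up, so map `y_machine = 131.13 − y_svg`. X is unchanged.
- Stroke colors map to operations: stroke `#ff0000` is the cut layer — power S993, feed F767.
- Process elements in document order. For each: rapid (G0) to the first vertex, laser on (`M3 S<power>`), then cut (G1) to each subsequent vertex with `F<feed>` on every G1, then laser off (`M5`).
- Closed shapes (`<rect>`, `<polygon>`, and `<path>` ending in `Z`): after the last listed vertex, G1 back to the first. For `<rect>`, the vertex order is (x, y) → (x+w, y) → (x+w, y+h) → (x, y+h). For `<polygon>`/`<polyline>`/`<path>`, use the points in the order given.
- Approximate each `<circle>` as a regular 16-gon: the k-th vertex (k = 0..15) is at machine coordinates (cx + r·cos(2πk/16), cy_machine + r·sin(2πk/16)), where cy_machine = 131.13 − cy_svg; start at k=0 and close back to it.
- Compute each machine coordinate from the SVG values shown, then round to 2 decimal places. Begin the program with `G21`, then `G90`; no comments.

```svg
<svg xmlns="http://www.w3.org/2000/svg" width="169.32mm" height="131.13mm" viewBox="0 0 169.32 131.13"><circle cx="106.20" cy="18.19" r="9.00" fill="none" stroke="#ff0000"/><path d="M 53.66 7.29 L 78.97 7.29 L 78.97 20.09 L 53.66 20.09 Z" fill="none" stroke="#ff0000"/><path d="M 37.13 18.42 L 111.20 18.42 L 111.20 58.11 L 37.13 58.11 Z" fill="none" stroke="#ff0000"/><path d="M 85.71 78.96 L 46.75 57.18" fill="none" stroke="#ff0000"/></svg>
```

G21
G90
G0 X115.20 Y112.94
M3 S993
G1 X114.51 Y116.38 F767
G1 X112.56 Y119.30 F767
G1 X109.64 Y121.25 F767
G1 X106.20 Y121.94 F767
G1 X102.76 Y121.25 F767
G1 X99.84 Y119.30 F767
G1 X97.89 Y116.38 F767
G1 X97.20 Y112.94 F767
G1 X97.89 Y109.50 F767
G1 X99.84 Y106.58 F767
G1 X102.76 Y104.63 F767
G1 X106.20 Y103.94 F767
G1 X109.64 Y104.63 F767
G1 X112.56 Y106.58 F767
G1 X114.51 Y109.50 F767
G1 X115.20 Y112.94 F767
M5
G0 X53.66 Y123.84
M3 S993
G1 X78.97 Y123.84 F767
G1 X78.97 Y111.04 F767
G1 X53.66 Y111.04 F767
G1 X53.66 Y123.84 F767
M5
G0 X37.13 Y112.71
M3 S993
G1 X111.20 Y112.71 F767
G1 X111.20 Y73.02 F767
G1 X37.13 Y73.02 F767
G1 X37.13 Y112.71 F767
M5
G0 X85.71 Y52.17
M3 S993
G1 X46.75 Y73.95 F767
M5

1 u = 1 mm; y_m = 131.13 − y.

[1] `<circle>` circle, #ff0000→cut S993 F767: (115.20,112.94) → (114.51,116.38) → (112.56,119.30) → (109.64,121.25) → (106.20,121.94) → (102.76,121.25) → (99.84,119.30) → (97.89,116.38) → (97.20,112.94) → (97.89,109.50) → (99.84,106.58) → (102.76,104.63) → (106.20,103.94) → (109.64,104.63) → (112.56,106.58) → (114.51,109.50) → (115.20,112.94) (closed)

[2] `<path>` rectangle, #ff0000→cut S993 F767: (53.66,123.84) → (78.97,123.84) → (78.97,111.04) → (53.66,111.04) → (53.66,123.84) (closed)

[3] `<path>` rectangle, #ff0000→cut S993 F767: (37.13,112.71) → (111.20,112.71) → (111.20,73.02) → (37.13,73.02) → (37.13,112.71) (closed)

[4] `<path>` line segment, #ff0000→cut S993 F767: (85.71,52.17) → (46.75,73.95)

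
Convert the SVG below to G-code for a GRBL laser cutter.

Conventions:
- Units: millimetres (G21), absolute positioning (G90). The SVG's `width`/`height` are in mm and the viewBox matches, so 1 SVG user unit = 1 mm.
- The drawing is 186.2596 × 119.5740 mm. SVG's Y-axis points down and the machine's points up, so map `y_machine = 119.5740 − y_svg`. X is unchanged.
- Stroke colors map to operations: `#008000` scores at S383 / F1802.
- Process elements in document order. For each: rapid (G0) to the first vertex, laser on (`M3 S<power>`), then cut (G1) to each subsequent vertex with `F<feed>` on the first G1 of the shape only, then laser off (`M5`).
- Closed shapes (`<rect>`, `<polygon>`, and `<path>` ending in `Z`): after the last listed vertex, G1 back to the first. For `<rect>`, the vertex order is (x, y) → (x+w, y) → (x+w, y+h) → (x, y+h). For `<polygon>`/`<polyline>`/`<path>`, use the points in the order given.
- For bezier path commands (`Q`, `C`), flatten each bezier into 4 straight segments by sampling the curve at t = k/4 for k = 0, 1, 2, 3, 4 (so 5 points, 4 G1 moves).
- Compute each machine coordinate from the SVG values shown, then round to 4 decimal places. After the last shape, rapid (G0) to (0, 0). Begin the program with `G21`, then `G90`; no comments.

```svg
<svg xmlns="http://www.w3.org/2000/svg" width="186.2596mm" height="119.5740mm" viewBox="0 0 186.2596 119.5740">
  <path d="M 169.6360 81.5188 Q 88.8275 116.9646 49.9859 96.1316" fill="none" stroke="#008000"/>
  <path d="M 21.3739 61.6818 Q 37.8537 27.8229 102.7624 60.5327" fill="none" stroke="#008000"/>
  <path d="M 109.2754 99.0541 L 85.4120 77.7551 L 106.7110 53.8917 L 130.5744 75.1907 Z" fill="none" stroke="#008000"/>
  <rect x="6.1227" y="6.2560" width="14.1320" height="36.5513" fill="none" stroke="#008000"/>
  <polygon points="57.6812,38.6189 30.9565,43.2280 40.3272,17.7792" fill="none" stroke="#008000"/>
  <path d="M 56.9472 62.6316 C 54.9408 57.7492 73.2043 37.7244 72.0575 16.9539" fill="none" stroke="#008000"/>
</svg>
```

1 u = 1 mm; y_m = 119.5740 − y.

[1] `<path>` quadratic bezier, #008000→score S383 F1802: (169.6360,38.0552) → (131.8547,23.8497) → (99.3192,16.6791) → (72.0296,16.5433) → (49.9859,23.4424)

[2] `<path>` quadratic bezier, #008000→score S383 F1802: (21.3739,57.8922) → (32.6406,70.6611) → (49.9609,75.1089) → (73.3349,71.2357) → (102.7624,59.0413)

[3] `<path>` regular polygon, #008000→score S383 F1802: (109.2754,20.5199) → (85.4120,41.8189) → (106.7110,65.6823) → (130.5744,44.3833) → (109.2754,20.5199) (closed)

[4] `<rect>` rectangle, #008000→score S383 F1802: (6.1227,113.3180) → (20.2547,113.3180) → (20.2547,76.7667) → (6.1227,76.7667) → (6.1227,113.3180) (closed)

[5] `<polygon>` regular polygon, #008000→score S383 F1802: (57.6812,80.9551) → (30.9565,76.3460) → (40.3272,101.7948) → (57.6812,80.9551) (closed)

[6] `<path>` cubic bezier, #008000→score S383 F1802: (56.9472,56.9424) → (58.6230,63.2185) → (64.1800,73.8232) → (69.8982,87.4070) → (72.0575,102.6201)

G21
G90
G0 X169.6360 Y38.0552
M3 S383
G1 X131.8547 Y23.8497 F1802
G1 X99.3192 Y16.6791
G1 X72.0296 Y16.5433
G1 X49.9859 Y23.4424
M5
G0 X21.3739 Y57.8922
M3 S383
G1 X32.6406 Y70.6611 F1802
G1 X49.9609 Y75.1089
G1 X73.3349 Y71.2357
G1 X102.7624 Y59.0413
M5
G0 X109.2754 Y20.5199
M3 S383
G1 X85.4120 Y41.8189 F1802
G1 X106.7110 Y65.6823
G1 X130.5744 Y44.3833
G1 X109.2754 Y20.5199
M5
G0 X6.1227 Y113.3180
M3 S383
G1 X20.2547 Y113.3180 F1802
G1 X20.2547 Y76.7667
G1 X6.1227 Y76.7667
G1 X6.1227 Y113.3180
M5
G0 X57.6812 Y80.9551
M3 S383
G1 X30.9565 Y76.3460 F1802
G1 X40.3272 Y101.7948
G1 X57.6812 Y80.9551
M5
G0 X56.9472 Y56.9424
M3 S383
G1 X58.6230 Y63.2185 F1802
G1 X64.1800 Y73.8232
G1 X69.8982 Y87.4070
G1 X72.0575 Y102.6201
M5
G0 X0.0000 Y0.0000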